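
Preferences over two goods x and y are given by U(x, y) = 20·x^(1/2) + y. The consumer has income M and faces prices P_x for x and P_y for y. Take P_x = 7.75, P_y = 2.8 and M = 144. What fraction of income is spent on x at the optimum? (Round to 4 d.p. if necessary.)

Utility is quasi-linear in y; the FOC for x is 10/√x = P_x/P_y.
Thus x* = (10·P_y/P_x)² — independent of M — with the rest of income spent on y.
Plugging in: x* = (10·2.8/7.75)² = 13.0531, y* = 15.2995.
Expenditure on x: 7.75·13.0531 = 101.1613; share = 0.7025.

share on x = 0.7025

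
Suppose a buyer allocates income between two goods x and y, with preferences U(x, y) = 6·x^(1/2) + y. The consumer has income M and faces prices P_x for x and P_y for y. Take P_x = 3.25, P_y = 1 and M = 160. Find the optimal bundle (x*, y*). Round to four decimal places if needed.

x* = 0.8521, y* = 157.2308

Set MRS = P_x/P_y: 3·x^(−1/2) = P_x/P_y.
Solve: √x = 3·P_y/P_x, so x*(P_x,P_y) = (3·P_y/P_x)², and y* = (M − P_x·x*)/P_y.
Plugging in: x* = (3·1/3.25)² = 0.8521, y* = 157.2308.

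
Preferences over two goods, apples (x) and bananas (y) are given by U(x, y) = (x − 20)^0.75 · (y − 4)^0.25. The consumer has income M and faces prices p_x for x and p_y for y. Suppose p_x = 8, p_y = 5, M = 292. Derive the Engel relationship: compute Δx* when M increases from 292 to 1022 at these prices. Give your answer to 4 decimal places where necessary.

Let x' = x−20, y' = y−4. MRS = 3·y'/x' = p_x/p_y.
After buying the subsistence bundle (20, 4), a share 0.75 of the remaining income goes to x: x* = 20 + 0.75·(M − 20p_x − 4p_y)/p_x.
Discretionary income = 292 − 20·8 − 4·5 = 112; x* = 20 + 0.75·112/8 = 30.5.
At M' = 1022: x* = 98.9375. Change: 98.9375 − 30.5 = 68.4375.

Δx* = 68.4375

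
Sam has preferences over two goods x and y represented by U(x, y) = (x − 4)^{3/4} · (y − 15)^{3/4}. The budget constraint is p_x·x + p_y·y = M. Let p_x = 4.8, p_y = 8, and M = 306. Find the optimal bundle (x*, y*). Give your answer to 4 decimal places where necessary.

MRS = (y−15)/(x−4). Tangency with p_x/p_y gives y−15 = (p_x/p_y)·(x−4).
Substituting into the budget: x* = 4 + 0.5·(M − 4·p_x − 15·p_y)/p_x, and y* = 15 + 0.5·(…)/p_y.
Discretionary income = 306 − 4·4.8 − 15·8 = 166.8; x* = 4 + 0.5·166.8/4.8 = 21.375; y* = 15 + 0.5·166.8/8 = 25.425.

x* = 21.375, y* = 25.425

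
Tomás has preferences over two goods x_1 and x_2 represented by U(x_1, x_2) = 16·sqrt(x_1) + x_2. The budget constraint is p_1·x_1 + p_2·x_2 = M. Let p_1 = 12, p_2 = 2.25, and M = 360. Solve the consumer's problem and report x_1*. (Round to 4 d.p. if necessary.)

Utility is quasi-linear in x_2; the FOC for x_1 is 8/√x_1 = p_1/p_2.
Solve: √x_1 = 8·p_2/p_1, so x_1*(p_1,p_2) = (8·p_2/p_1)², and x_2* = (M − p_1·x_1*)/p_2.
Plugging in: x_1* = (8·2.25/12)² = 2.25.

x_1* = 2.25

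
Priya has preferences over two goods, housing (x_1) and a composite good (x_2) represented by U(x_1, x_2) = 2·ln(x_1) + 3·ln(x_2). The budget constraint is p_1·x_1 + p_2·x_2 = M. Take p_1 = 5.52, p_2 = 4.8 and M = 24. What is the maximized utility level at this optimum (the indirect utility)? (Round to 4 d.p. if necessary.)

MU_x_1/MU_x_2 = (2·x_2)/(3·x_1); tangency sets this equal to p_1/p_2.
So 2·p_2·x_2 = 3·p_1·x_1; combined with the budget, a share 0.4 of income goes to x_1.
Demand: x_1*(p_1,p_2,M) = 0.4·M/p_1 and x_2* = 0.6·M/p_2.
At p_1=5.52, p_2=4.8, M=24: x_1* = 0.4·24/5.52 = 1.7391, x_2* = 3.
Utility at the optimum: U(1.7391, 3) = 4.4026.

V = 4.4026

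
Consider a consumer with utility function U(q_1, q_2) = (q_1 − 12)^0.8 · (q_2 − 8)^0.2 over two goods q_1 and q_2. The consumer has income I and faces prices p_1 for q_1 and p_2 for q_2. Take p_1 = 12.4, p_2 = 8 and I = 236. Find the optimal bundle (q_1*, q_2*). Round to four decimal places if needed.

q_1* = 13.4968, q_2* = 8.58

This is Cobb-Douglas in (q_1−12, q_2−8): tangency gives 0.8·p_2·(q_2−8) = 0.2·p_1·(q_1−12).
After buying the subsistence bundle (12, 8), a share 0.8 of the remaining income goes to q_1: q_1* = 12 + 0.8·(I − 12p_1 − 8p_2)/p_1.
Discretionary income = 236 − 12·12.4 − 8·8 = 23.2; q_1* = 12 + 0.8·23.2/12.4 = 13.4968; q_2* = 8 + 0.2·23.2/8 = 8.58.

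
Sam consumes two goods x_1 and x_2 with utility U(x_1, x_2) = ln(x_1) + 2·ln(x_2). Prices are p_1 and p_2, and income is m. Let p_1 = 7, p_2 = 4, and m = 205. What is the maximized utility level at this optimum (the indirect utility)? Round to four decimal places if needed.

V = 9.341

At p_1=7, p_2=4, m=205: x_1* = 1/3·205/7 = 9.7619, x_2* = 34.1667.
Utility at the optimum: U(9.7619, 34.1667) = 9.341.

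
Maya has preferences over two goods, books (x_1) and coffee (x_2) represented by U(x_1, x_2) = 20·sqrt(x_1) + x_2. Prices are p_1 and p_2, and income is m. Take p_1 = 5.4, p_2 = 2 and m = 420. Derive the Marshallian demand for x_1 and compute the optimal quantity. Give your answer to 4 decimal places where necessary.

Utility is quasi-linear in x_2; the FOC for x_1 is 10/√x_1 = p_1/p_2.
Solve: √x_1 = 10·p_2/p_1, so x_1*(p_1,p_2) = (10·p_2/p_1)², and x_2* = (m − p_1·x_1*)/p_2.
Plugging in: x_1* = (10·2/5.4)² = 13.7174.

x_1* = 13.7174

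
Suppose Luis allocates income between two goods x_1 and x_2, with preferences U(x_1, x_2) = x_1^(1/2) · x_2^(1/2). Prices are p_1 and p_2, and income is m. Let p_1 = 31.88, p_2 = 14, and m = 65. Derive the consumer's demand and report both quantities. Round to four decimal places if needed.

x_1* = 1.0194, x_2* = 2.3214

MU_x_1/MU_x_2 = (0.5·x_2)/(0.5·x_1); tangency sets this equal to p_1/p_2.
So 0.5·p_2·x_2 = 0.5·p_1·x_1; combined with the budget, a share 0.5 of income goes to x_1.
Demand: x_1*(p_1,p_2,m) = 0.5·m/p_1 and x_2* = 0.5·m/p_2.
At p_1=31.88, p_2=14, m=65: x_1* = 0.5·65/31.88 = 1.0194, x_2* = 2.3214.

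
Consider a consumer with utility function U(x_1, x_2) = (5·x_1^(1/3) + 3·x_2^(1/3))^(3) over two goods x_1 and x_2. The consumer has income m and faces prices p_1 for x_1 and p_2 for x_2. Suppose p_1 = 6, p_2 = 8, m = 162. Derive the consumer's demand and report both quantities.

x_1* = 19.2514, x_2* = 5.8114

Substitute x_2 = (x_2/x_1)·x_1 into the budget: x_1* = m/(p_1 + p_2·(x_2/x_1)).
Numerically x_2/x_1 = 0.301869, so x_1* = 162/(6 + 8·0.301869) = 19.2514 and x_2* = 0.301869·19.2514 = 5.8114.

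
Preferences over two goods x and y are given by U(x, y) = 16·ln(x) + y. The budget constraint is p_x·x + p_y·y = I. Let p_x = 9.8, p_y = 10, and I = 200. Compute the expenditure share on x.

MU_x = 16/x, MU_y = 1. Tangency: 16/x = p_x/p_y.
So x*(p_x,p_y) = 16·p_y/p_x, independent of income; and y* = (I − 16·p_y)/p_y.
At the given prices: x* = 16·10/9.8 = 16.3265, and y* = 4.
Expenditure on x: 9.8·16.3265 = 160; share = 0.8.

share on x = 0.8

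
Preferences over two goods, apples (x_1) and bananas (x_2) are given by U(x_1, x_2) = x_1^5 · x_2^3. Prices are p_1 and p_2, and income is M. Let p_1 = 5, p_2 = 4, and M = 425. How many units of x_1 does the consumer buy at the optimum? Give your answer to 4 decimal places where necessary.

x_1* = 53.125

Tangency: MRS = (5/3)·x_2/x_1 = p_1/p_2.
Rearranging, p_2·x_2 = (3/5)·p_1·x_1. Substituting into the budget gives p_1·x_1·(1 + (3/5)) = M.
Demand: x_1*(p_1,p_2,M) = 0.625·M/p_1 and x_2* = 0.375·M/p_2.
At p_1=5, p_2=4, M=425: x_1* = 0.625·425/5 = 53.125.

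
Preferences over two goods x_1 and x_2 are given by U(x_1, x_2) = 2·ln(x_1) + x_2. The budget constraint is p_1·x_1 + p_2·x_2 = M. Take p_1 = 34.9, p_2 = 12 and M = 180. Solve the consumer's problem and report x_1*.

MU_x_1 = 2/x_1, MU_x_2 = 1. Tangency: 2/x_1 = p_1/p_2.
So x_1*(p_1,p_2) = 2·p_2/p_1, independent of income; and x_2* = (M − 2·p_2)/p_2.
At the given prices: x_1* = 2·12/34.9 = 0.6877.

x_1* = 0.6877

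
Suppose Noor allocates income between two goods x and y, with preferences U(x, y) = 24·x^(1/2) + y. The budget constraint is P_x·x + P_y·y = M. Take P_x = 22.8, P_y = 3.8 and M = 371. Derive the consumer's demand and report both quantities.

Utility is quasi-linear in y; the FOC for x is 12/√x = P_x/P_y.
Thus x* = (12·P_y/P_x)² — independent of M — with the rest of income spent on y.
Plugging in: x* = (12·3.8/22.8)² = 4, y* = 73.6316.

x* = 4, y* = 73.6316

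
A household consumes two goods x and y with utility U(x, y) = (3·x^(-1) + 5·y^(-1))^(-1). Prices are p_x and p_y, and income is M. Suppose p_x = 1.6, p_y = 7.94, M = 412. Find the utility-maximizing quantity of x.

x* = 66.4361

MU_x ∝ 3·x^(-2), MU_y ∝ 5·y^(-2), so MRS = (3/5)·(y/x)^(2) = p_x/p_y.
Solve for the ratio: y/x = [(5/3)·p_x/p_y]^(0.5).
With the ratio pinned down, the budget gives x* = M/(p_x + p_y·(y/x)) and y* = (y/x)·x*.
Numerically y/x = 0.579528, so x* = 412/(1.6 + 7.94·0.579528) = 66.4361.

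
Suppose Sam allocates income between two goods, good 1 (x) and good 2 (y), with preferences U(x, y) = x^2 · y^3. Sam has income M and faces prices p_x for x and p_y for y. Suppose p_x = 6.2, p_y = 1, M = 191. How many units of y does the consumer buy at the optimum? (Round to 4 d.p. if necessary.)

y* = 114.6

MU_x/MU_y = (2·y)/(3·x); tangency sets this equal to p_x/p_y.
Rearranging, p_y·y = (3/2)·p_x·x. Substituting into the budget gives p_x·x·(1 + (3/2)) = M.
Demand: x*(p_x,p_y,M) = 0.4·M/p_x and y* = 0.6·M/p_y.
At p_x=6.2, p_y=1, M=191: y* = 0.6·191/1 = 114.6.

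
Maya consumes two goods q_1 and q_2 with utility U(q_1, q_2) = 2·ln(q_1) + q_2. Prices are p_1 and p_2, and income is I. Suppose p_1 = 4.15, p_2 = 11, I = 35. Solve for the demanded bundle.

MU_q_1 = 2/q_1, MU_q_2 = 1. Tangency: 2/q_1 = p_1/p_2.
So q_1*(p_1,p_2) = 2·p_2/p_1, independent of income; and q_2* = (I − 2·p_2)/p_2.
At the given prices: q_1* = 2·11/4.15 = 5.3012, and q_2* = 1.1818.

q_1* = 5.3012, q_2* = 1.1818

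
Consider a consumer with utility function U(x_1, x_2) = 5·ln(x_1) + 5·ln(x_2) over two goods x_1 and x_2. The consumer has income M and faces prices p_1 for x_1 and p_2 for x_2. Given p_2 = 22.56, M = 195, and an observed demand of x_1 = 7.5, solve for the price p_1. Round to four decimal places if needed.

p_1 = 13

The MRS is x_2/x_1. Set MRS = p_1/p_2.
So 5·p_2·x_2 = 5·p_1·x_1; combined with the budget, a share 0.5 of income goes to x_1.
Demand: x_1*(p_1,p_2,M) = 0.5·M/p_1 and x_2* = 0.5·M/p_2.
Set x_1* = 7.5 in the demand function and solve for p_1: p_1 = 13.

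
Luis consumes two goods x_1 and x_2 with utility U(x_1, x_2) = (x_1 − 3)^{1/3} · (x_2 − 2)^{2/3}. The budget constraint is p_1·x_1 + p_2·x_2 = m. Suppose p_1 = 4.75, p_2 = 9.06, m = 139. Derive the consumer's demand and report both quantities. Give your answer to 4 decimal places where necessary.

Substituting into the budget: x_1* = 3 + 1/3·(m − 3·p_1 − 2·p_2)/p_1, and x_2* = 2 + 2/3·(…)/p_2.
Discretionary income = 139 − 3·4.75 − 2·9.06 = 106.63; x_1* = 3 + 1/3·106.63/4.75 = 10.4828; x_2* = 2 + 2/3·106.63/9.06 = 9.8462.

x_1* = 10.4828, x_2* = 9.8462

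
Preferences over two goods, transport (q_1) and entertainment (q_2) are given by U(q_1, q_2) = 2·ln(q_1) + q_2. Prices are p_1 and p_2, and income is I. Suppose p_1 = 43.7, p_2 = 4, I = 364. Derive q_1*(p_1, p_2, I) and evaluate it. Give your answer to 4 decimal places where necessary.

q_1* = 0.1831

MU_q_1 = 2/q_1, MU_q_2 = 1. Tangency: 2/q_1 = p_1/p_2.
So q_1*(p_1,p_2) = 2·p_2/p_1, independent of income; and q_2* = (I − 2·p_2)/p_2.
At the given prices: q_1* = 2·4/43.7 = 0.1831.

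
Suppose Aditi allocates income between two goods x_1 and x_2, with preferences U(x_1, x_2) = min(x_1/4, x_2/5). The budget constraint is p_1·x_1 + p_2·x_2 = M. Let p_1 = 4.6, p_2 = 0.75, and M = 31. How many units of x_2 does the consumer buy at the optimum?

x_2* = 6.9977

Leontief preferences: the optimum is at the kink where x_1/4 = x_2/5, i.e. x_2 = (5/4)·x_1.
Budget: p_1·x_1 + p_2·(5/4)·x_1 = M, so (4·p_1 + 5·p_2)·x_1 = 4·M.
Demand: x_1*(p_1,p_2,M) = 4·M/(4·p_1 + 5·p_2), x_2* = 5·M/(4·p_1 + 5·p_2).
Here 4·4.6 + 5·0.75 = 22.15, giving x_2* = 6.9977.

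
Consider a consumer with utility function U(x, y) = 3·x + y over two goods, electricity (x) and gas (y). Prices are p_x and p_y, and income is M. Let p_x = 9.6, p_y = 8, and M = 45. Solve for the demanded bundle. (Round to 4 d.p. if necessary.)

Numerically: x* = 4.6875, y* = 0.

x* = 4.6875, y* = 0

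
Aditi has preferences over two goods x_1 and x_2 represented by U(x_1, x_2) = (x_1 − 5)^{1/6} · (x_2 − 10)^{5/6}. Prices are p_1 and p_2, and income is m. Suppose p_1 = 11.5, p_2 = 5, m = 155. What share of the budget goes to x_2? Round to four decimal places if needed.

After buying the subsistence bundle (5, 10), a share 1/6 of the remaining income goes to x_1: x_1* = 5 + 1/6·(m − 5p_1 − 10p_2)/p_1.
Discretionary income = 155 − 5·11.5 − 10·5 = 47.5; x_1* = 5 + 1/6·47.5/11.5 = 5.6884; x_2* = 10 + 5/6·47.5/5 = 17.9167.
Expenditure on x_2: 5·17.9167 = 89.5833; share = 0.578.

share on x_2 = 0.578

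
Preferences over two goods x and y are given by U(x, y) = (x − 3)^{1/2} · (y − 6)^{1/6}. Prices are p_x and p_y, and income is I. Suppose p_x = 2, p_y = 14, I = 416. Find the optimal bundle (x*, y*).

Let x' = x−3, y' = y−6. MRS = 3·y'/x' = p_x/p_y.
Substituting into the budget: x* = 3 + 0.75·(I − 3·p_x − 6·p_y)/p_x, and y* = 6 + 0.25·(…)/p_y.
Discretionary income = 416 − 3·2 − 6·14 = 326; x* = 3 + 0.75·326/2 = 125.25; y* = 6 + 0.25·326/14 = 11.8214.

x* = 125.25, y* = 11.8214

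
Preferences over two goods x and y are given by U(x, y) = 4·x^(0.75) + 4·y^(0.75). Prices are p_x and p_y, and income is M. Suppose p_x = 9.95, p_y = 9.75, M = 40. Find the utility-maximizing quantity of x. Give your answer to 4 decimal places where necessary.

x* = 1.9488

MRS = MU_x/MU_y = (y/x)^(0.25). Set equal to p_x/p_y.
Hence y/x = (p_x/p_y)^(1/(0.25)), i.e. raised to the 4 power.
Substitute y = (y/x)·x into the budget: x* = M/(p_x + p_y·(y/x)).
Numerically y/x = 1.084611, so x* = 40/(9.95 + 9.75·1.084611) = 1.9488.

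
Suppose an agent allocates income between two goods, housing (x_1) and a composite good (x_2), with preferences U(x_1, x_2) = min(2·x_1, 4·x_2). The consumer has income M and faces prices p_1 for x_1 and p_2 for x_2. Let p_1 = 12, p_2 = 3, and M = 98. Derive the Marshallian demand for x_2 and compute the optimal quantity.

x_2* = 3.6296

Leontief preferences: the optimum is at the kink where x_1/4 = x_2/2, i.e. x_2 = (1/2)·x_1.
Budget: p_1·x_1 + p_2·(1/2)·x_1 = M, so (4·p_1 + 2·p_2)·x_1 = 4·M.
Demand: x_1*(p_1,p_2,M) = 4·M/(4·p_1 + 2·p_2), x_2* = 2·M/(4·p_1 + 2·p_2).
Here 4·12 + 2·3 = 54, giving x_2* = 3.6296.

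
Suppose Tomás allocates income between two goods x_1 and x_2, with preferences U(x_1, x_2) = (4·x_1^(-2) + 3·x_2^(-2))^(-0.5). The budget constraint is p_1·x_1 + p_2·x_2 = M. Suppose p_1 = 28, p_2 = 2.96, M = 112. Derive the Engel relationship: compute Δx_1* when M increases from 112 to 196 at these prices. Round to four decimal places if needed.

Δx_1* = 2.4935

MU_x_1 ∝ 4·x_1^(-3), MU_x_2 ∝ 3·x_2^(-3), so MRS = (4/3)·(x_2/x_1)^(3) = p_1/p_2.
Solve for the ratio: x_2/x_1 = [(3/4)·p_1/p_2]^(1/3).
With the ratio pinned down, the budget gives x_1* = M/(p_1 + p_2·(x_2/x_1)) and x_2* = (x_2/x_1)·x_1*.
Numerically x_2/x_1 = 1.921509, so x_1* = 112/(28 + 2.96·1.921509) = 3.3247.
At M' = 196: x_1* = 5.8182. Change: 5.8182 − 3.3247 = 2.4935.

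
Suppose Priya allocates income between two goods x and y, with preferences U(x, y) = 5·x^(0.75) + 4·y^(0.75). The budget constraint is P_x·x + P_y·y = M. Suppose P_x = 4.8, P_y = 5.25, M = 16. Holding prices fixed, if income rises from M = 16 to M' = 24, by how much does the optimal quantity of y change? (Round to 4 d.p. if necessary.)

From the CES first-order condition, (5/4)·(y/x)^(0.25) = P_x/P_y.
Hence y/x = ((4/5)·P_x/P_y)^(1/(0.25)), i.e. raised to the 4 power.
Substitute y = (y/x)·x into the budget: x* = M/(P_x + P_y·(y/x)).
Numerically y/x = 0.286212, so x* = 16/(4.8 + 5.25·0.286212) = 2.5386 and y* = 0.286212·2.5386 = 0.7266.
At M' = 24: y* = 1.0899. Change: 1.0899 − 0.7266 = 0.3633.

Δy* = 0.3633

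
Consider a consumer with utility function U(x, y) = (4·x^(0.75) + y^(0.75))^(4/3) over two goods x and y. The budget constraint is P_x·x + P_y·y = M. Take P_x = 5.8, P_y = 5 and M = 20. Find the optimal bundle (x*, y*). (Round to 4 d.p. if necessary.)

With the ratio pinned down, the budget gives x* = M/(P_x + P_y·(y/x)) and y* = (y/x)·x*.
Numerically y/x = 0.007073, so x* = 20/(5.8 + 5·0.007073) = 3.4274 and y* = 0.007073·3.4274 = 0.0242.

x* = 3.4274, y* = 0.0242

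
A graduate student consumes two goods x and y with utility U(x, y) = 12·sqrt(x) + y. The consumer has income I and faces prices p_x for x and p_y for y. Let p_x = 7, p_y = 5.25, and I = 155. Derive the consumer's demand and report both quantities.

x* = 20.25, y* = 2.5238

Utility is quasi-linear in y; the FOC for x is 6/√x = p_x/p_y.
Thus x* = (6·p_y/p_x)² — independent of I — with the rest of income spent on y.
Plugging in: x* = (6·5.25/7)² = 20.25, y* = 2.5238.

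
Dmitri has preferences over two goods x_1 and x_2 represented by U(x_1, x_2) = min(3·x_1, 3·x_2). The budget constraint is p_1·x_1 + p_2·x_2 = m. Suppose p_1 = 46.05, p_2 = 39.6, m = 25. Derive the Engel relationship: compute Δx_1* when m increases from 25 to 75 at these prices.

Δx_1* = 0.5838

With perfect complements, no substitution: consume in ratio x_1:x_2 = 3:3.
Budget: p_1·x_1 + p_2·x_1 = m, so (3·p_1 + 3·p_2)·x_1 = 3·m.
Demand: x_1*(p_1,p_2,m) = 3·m/(3·p_1 + 3·p_2), x_2* = 3·m/(3·p_1 + 3·p_2).
Here 3·46.05 + 3·39.6 = 256.95, giving x_1* = 0.2919.
At m' = 75: x_1* = 0.8757. Change: 0.8757 − 0.2919 = 0.5838.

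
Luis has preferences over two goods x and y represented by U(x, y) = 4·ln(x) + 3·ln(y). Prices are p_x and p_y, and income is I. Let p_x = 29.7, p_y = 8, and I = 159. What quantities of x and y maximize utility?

MU_x/MU_y = (4·y)/(3·x); tangency sets this equal to p_x/p_y.
Rearranging, p_y·y = (3/4)·p_x·x. Substituting into the budget gives p_x·x·(1 + (3/4)) = I.
Demand: x*(p_x,p_y,I) = 4/7·I/p_x and y* = 3/7·I/p_y.
At p_x=29.7, p_y=8, I=159: x* = 4/7·159/29.7 = 3.0592, y* = 8.5179.

x* = 3.0592, y* = 8.5179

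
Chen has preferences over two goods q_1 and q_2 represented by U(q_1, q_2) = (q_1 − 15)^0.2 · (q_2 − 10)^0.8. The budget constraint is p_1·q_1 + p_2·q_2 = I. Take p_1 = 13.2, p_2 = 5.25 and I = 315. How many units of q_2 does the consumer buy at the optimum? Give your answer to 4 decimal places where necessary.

q_2* = 19.8286

Discretionary income = 315 − 15·13.2 − 10·5.25 = 64.5; q_2* = 10 + 0.8·64.5/5.25 = 19.8286.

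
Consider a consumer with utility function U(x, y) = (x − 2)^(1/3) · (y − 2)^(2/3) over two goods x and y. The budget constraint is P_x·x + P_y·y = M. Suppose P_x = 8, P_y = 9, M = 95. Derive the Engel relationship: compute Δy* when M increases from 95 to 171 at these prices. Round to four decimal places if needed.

MRS = (1/2)·(y−2)/(x−2). Tangency with P_x/P_y gives y−2 = 2·(P_x/P_y)·(x−2).
Substituting into the budget: x* = 2 + 1/3·(M − 2·P_x − 2·P_y)/P_x, and y* = 2 + 2/3·(…)/P_y.
Discretionary income = 95 − 2·8 − 2·9 = 61; y* = 2 + 2/3·61/9 = 6.5185.
At M' = 171: y* = 12.1481. Change: 12.1481 − 6.5185 = 5.6296.

Δy* = 5.6296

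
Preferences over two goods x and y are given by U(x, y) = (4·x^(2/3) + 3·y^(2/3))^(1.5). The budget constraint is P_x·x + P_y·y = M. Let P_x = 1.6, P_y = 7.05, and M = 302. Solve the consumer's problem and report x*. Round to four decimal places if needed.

x* = 184.7358

MU_x ∝ 4·x^(-1/3), MU_y ∝ 3·y^(-1/3), so MRS = (4/3)·(y/x)^(1/3) = P_x/P_y.
Hence y/x = ((3/4)·P_x/P_y)^(1/(1/3)), i.e. raised to the 3 power.
With the ratio pinned down, the budget gives x* = M/(P_x + P_y·(y/x)) and y* = (y/x)·x*.
Numerically y/x = 0.004931, so x* = 302/(1.6 + 7.05·0.004931) = 184.7358.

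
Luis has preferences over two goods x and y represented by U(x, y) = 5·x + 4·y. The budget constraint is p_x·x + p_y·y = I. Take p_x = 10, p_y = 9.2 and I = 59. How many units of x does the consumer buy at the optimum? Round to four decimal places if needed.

x gives more utility per dollar, so spend all income on x: x* = I/p_x, y* = 0.
Numerically: x* = 5.9, y* = 0.

x* = 5.9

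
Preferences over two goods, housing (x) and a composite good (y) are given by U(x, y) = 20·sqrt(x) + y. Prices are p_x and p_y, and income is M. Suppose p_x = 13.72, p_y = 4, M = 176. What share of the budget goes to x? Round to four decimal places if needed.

MU_x = 10/√x, MU_y = 1. Tangency: 10/√x = p_x/p_y.
Thus x* = (10·p_y/p_x)² — independent of M — with the rest of income spent on y.
Plugging in: x* = (10·4/13.72)² = 8.4999, y* = 14.8455.
Expenditure on x: 13.72·8.4999 = 116.6181; share = 0.6626.

share on x = 0.6626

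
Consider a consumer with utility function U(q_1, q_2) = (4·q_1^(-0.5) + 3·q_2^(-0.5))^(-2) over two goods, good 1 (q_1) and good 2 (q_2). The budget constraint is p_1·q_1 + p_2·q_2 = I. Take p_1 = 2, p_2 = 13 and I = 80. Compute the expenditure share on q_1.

MU_q_1 ∝ 4·q_1^(-1.5), MU_q_2 ∝ 3·q_2^(-1.5), so MRS = (4/3)·(q_2/q_1)^(1.5) = p_1/p_2.
Hence q_2/q_1 = ((3/4)·p_1/p_2)^(1/(1.5)), i.e. raised to the 2/3 power.
With the ratio pinned down, the budget gives q_1* = I/(p_1 + p_2·(q_2/q_1)) and q_2* = (q_2/q_1)·q_1*.
Numerically q_2/q_1 = 0.237009, so q_1* = 80/(2 + 13·0.237009) = 15.7446 and q_2* = 0.237009·15.7446 = 3.7316.
Expenditure on q_1: 2·15.7446 = 31.4891; share = 0.3936.

share on q_1 = 0.3936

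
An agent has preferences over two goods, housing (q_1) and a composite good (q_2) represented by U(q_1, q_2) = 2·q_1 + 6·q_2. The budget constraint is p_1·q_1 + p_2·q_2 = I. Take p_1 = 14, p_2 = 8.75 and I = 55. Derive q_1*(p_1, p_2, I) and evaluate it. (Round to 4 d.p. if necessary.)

Linear utility — the consumer picks whichever good has higher MU/price: 2/14 = 0.1429 vs 6/8.75 = 0.6857.
q_2 gives more utility per dollar, so spend all income on q_2: q_2* = I/p_2, q_1* = 0.
Numerically: q_1* = 0, q_2* = 6.2857.

q_1* = 0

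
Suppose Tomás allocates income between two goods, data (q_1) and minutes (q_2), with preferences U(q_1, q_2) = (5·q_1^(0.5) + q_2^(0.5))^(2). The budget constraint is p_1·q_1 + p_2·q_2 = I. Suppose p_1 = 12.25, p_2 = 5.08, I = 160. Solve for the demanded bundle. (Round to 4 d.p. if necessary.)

From the CES first-order condition, 5·(q_2/q_1)^(0.5) = p_1/p_2.
Hence q_2/q_1 = ((1/5)·p_1/p_2)^(1/(0.5)), i.e. raised to the 2 power.
Substitute q_2 = (q_2/q_1)·q_1 into the budget: q_1* = I/(p_1 + p_2·(q_2/q_1)).
Numerically q_2/q_1 = 0.232597, so q_1* = 160/(12.25 + 5.08·0.232597) = 11.9122 and q_2* = 0.232597·11.9122 = 2.7707.

q_1* = 11.9122, q_2* = 2.7707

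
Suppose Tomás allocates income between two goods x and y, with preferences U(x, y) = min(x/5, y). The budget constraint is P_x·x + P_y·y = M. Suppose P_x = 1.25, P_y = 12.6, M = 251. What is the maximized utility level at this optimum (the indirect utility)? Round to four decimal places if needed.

With perfect complements, no substitution: consume in ratio x:y = 5:1.
Budget: P_x·x + P_y·(1/5)·x = M, so (5·P_x + P_y)·x = 5·M.
Demand: x*(P_x,P_y,M) = 5·M/(5·P_x + P_y), y* = M/(5·P_x + P_y).
Here 5·1.25 + 12.6 = 18.85, giving x* = 66.5782 and y* = 13.3156.
Utility at the optimum: U(66.5782, 13.3156) = 13.3156.

V = 13.3156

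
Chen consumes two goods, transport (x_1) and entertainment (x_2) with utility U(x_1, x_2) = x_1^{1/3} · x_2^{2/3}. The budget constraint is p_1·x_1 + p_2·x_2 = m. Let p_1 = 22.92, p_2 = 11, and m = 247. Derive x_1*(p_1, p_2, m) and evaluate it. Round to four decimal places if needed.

x_1* = 3.5922

Tangency: MRS = (1/2)·x_2/x_1 = p_1/p_2.
So 1/3·p_2·x_2 = 2/3·p_1·x_1; combined with the budget, a share 1/3 of income goes to x_1.
Demand: x_1*(p_1,p_2,m) = 1/3·m/p_1 and x_2* = 2/3·m/p_2.
At p_1=22.92, p_2=11, m=247: x_1* = 1/3·247/22.92 = 3.5922.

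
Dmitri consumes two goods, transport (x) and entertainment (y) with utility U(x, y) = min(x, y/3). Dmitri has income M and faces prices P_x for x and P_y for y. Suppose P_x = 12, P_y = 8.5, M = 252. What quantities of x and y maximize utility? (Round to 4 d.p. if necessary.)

With perfect complements, no substitution: consume in ratio x:y = 1:3.
Budget: P_x·x + P_y·3·x = M, so (P_x + 3·P_y)·x = M.
Demand: x*(P_x,P_y,M) = M/(P_x + 3·P_y), y* = 3·M/(P_x + 3·P_y).
Here 12 + 3·8.5 = 37.5, giving x* = 6.72 and y* = 20.16.

x* = 6.72, y* = 20.16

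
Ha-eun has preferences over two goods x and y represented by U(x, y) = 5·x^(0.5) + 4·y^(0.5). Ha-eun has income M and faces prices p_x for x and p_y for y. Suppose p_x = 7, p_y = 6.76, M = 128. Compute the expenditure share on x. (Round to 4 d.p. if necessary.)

From the CES first-order condition, (5/4)·(y/x)^(0.5) = p_x/p_y.
Solve for the ratio: y/x = [(4/5)·p_x/p_y]^(2).
With the ratio pinned down, the budget gives x* = M/(p_x + p_y·(y/x)) and y* = (y/x)·x*.
Numerically y/x = 0.68625, so x* = 128/(7 + 6.76·0.68625) = 10.9975 and y* = 0.68625·10.9975 = 7.547.
Expenditure on x: 7·10.9975 = 76.9822; share = 0.6014.

share on x = 0.6014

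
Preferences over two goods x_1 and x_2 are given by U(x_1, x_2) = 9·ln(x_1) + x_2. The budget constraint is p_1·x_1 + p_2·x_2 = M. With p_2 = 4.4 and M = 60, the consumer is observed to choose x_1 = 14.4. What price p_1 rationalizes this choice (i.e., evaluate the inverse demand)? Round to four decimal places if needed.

Set MRS = p_1/p_2: (9/x_1)/1 = p_1/p_2.
So x_1*(p_1,p_2) = 9·p_2/p_1, independent of income; and x_2* = (M − 9·p_2)/p_2.
Set x_1* = 14.4 in the demand function and solve for p_1: p_1 = 2.75.

p_1 = 2.75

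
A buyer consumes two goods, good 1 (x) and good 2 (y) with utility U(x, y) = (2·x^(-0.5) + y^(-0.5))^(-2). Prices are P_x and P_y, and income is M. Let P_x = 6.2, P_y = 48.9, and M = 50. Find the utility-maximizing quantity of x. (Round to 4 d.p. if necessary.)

x* = 3.5779

Substitute y = (y/x)·x into the budget: x* = M/(P_x + P_y·(y/x)).
Numerically y/x = 0.15899, so x* = 50/(6.2 + 48.9·0.15899) = 3.5779.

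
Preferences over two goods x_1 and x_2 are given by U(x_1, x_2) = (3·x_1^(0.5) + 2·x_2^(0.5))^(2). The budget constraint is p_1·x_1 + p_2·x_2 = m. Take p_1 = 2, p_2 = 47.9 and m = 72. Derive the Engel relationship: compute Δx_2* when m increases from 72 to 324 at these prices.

Δx_2* = 0.0958

From the CES first-order condition, (3/2)·(x_2/x_1)^(0.5) = p_1/p_2.
Solve for the ratio: x_2/x_1 = [(2/3)·p_1/p_2]^(2).
With the ratio pinned down, the budget gives x_1* = m/(p_1 + p_2·(x_2/x_1)) and x_2* = (x_2/x_1)·x_1*.
Numerically x_2/x_1 = 0.000775, so x_1* = 72/(2 + 47.9·0.000775) = 35.3441 and x_2* = 0.000775·35.3441 = 0.0274.
At m' = 324: x_2* = 0.1232. Change: 0.1232 − 0.0274 = 0.0958.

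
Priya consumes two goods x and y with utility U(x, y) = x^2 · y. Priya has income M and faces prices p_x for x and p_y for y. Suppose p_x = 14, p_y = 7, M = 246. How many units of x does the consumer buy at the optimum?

At p_x=14, p_y=7, M=246: x* = 2/3·246/14 = 11.7143.

x* = 11.7143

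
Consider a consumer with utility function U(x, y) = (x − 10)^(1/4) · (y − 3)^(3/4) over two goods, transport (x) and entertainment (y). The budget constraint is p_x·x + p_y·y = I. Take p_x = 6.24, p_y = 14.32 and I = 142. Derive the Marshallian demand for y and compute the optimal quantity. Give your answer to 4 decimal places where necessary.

y* = 4.919

Let x' = x−10, y' = y−3. MRS = (1/3)·y'/x' = p_x/p_y.
Substituting into the budget: x* = 10 + 0.25·(I − 10·p_x − 3·p_y)/p_x, and y* = 3 + 0.75·(…)/p_y.
Discretionary income = 142 − 10·6.24 − 3·14.32 = 36.64; y* = 3 + 0.75·36.64/14.32 = 4.919.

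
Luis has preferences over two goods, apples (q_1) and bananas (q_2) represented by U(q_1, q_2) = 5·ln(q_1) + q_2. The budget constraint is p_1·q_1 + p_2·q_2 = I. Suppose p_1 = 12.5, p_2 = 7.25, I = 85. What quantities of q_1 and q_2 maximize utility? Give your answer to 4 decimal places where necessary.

Set MRS = p_1/p_2: (5/q_1)/1 = p_1/p_2.
So q_1*(p_1,p_2) = 5·p_2/p_1, independent of income; and q_2* = (I − 5·p_2)/p_2.
At the given prices: q_1* = 5·7.25/12.5 = 2.9, and q_2* = 6.7241.

q_1* = 2.9, q_2* = 6.7241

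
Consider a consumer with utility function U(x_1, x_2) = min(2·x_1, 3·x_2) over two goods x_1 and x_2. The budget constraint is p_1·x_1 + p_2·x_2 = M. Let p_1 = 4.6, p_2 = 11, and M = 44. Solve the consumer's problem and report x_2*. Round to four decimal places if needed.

x_2* = 2.4581

Leontief preferences: the optimum is at the kink where x_1/3 = x_2/2, i.e. x_2 = (2/3)·x_1.
Budget: p_1·x_1 + p_2·(2/3)·x_1 = M, so (3·p_1 + 2·p_2)·x_1 = 3·M.
Demand: x_1*(p_1,p_2,M) = 3·M/(3·p_1 + 2·p_2), x_2* = 2·M/(3·p_1 + 2·p_2).
Here 3·4.6 + 2·11 = 35.8, giving x_2* = 2.4581.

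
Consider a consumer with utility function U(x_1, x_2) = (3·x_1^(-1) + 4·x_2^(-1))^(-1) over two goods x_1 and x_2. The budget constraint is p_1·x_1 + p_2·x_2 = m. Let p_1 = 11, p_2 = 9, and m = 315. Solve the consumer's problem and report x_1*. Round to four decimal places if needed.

MU_x_1 ∝ 3·x_1^(-2), MU_x_2 ∝ 4·x_2^(-2), so MRS = (3/4)·(x_2/x_1)^(2) = p_1/p_2.
Hence x_2/x_1 = ((4/3)·p_1/p_2)^(1/(2)), i.e. raised to the 0.5 power.
Substitute x_2 = (x_2/x_1)·x_1 into the budget: x_1* = m/(p_1 + p_2·(x_2/x_1)).
Numerically x_2/x_1 = 1.276569, so x_1* = 315/(11 + 9·1.276569) = 14.0068.

x_1* = 14.0068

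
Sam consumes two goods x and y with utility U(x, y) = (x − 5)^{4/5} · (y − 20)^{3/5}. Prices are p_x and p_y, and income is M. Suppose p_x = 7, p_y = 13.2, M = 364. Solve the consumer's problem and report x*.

Substituting into the budget: x* = 5 + 4/7·(M − 5·p_x − 20·p_y)/p_x, and y* = 20 + 3/7·(…)/p_y.
Discretionary income = 364 − 5·7 − 20·13.2 = 65; x* = 5 + 4/7·65/7 = 10.3061.

x* = 10.3061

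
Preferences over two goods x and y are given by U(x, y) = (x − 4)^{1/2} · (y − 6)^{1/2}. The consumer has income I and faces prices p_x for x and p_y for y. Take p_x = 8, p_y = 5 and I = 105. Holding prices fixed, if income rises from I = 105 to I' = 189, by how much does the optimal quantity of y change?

Δy* = 8.4

This is Cobb-Douglas in (x−4, y−6): tangency gives 0.5·p_y·(y−6) = 0.5·p_x·(x−4).
After buying the subsistence bundle (4, 6), a share 0.5 of the remaining income goes to x: x* = 4 + 0.5·(I − 4p_x − 6p_y)/p_x.
Discretionary income = 105 − 4·8 − 6·5 = 43; y* = 6 + 0.5·43/5 = 10.3.
At I' = 189: y* = 18.7. Change: 18.7 − 10.3 = 8.4.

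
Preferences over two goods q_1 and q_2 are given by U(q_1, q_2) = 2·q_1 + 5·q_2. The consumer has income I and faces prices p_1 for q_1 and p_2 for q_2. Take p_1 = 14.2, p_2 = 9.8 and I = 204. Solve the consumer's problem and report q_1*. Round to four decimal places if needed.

q_1* = 0

Linear utility — the consumer picks whichever good has higher MU/price: 2/14.2 = 0.1408 vs 5/9.8 = 0.5102.
q_2 gives more utility per dollar, so spend all income on q_2: q_2* = I/p_2, q_1* = 0.
Numerically: q_1* = 0, q_2* = 20.8163.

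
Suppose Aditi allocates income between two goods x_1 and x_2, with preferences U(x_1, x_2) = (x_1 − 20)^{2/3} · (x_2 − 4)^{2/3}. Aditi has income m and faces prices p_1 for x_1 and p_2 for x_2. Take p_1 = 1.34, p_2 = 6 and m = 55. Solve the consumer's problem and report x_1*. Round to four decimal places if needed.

This is Cobb-Douglas in (x_1−20, x_2−4): tangency gives 2/3·p_2·(x_2−4) = 2/3·p_1·(x_1−20).
Substituting into the budget: x_1* = 20 + 0.5·(m − 20·p_1 − 4·p_2)/p_1, and x_2* = 4 + 0.5·(…)/p_2.
Discretionary income = 55 − 20·1.34 − 4·6 = 4.2; x_1* = 20 + 0.5·4.2/1.34 = 21.5672.

x_1* = 21.5672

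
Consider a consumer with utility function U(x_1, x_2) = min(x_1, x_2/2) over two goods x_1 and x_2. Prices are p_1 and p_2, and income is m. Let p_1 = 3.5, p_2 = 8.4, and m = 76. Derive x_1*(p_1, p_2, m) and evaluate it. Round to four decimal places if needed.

With perfect complements, no substitution: consume in ratio x_1:x_2 = 1:2.
Budget: p_1·x_1 + p_2·2·x_1 = m, so (p_1 + 2·p_2)·x_1 = m.
Demand: x_1*(p_1,p_2,m) = m/(p_1 + 2·p_2), x_2* = 2·m/(p_1 + 2·p_2).
Here 3.5 + 2·8.4 = 20.3, giving x_1* = 3.7438.

x_1* = 3.7438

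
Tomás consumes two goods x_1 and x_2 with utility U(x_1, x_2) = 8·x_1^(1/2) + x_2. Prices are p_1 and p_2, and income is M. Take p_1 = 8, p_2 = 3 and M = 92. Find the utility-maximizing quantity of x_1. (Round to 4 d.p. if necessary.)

x_1* = 2.25

Set MRS = p_1/p_2: 4·x_1^(−1/2) = p_1/p_2.
Solve: √x_1 = 4·p_2/p_1, so x_1*(p_1,p_2) = (4·p_2/p_1)², and x_2* = (M − p_1·x_1*)/p_2.
Plugging in: x_1* = (4·3/8)² = 2.25.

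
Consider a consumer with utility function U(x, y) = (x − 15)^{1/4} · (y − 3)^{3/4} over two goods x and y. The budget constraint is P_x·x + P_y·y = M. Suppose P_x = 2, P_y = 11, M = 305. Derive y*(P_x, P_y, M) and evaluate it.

Let x' = x−15, y' = y−3. MRS = (1/3)·y'/x' = P_x/P_y.
After buying the subsistence bundle (15, 3), a share 0.25 of the remaining income goes to x: x* = 15 + 0.25·(M − 15P_x − 3P_y)/P_x.
Discretionary income = 305 − 15·2 − 3·11 = 242; y* = 3 + 0.75·242/11 = 19.5.

y* = 19.5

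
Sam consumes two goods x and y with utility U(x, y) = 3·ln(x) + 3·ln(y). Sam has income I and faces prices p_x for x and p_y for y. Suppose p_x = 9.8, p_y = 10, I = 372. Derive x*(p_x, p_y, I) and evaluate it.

x* = 18.9796

The MRS is y/x. Set MRS = p_x/p_y.
So 3·p_y·y = 3·p_x·x; combined with the budget, a share 0.5 of income goes to x.
Demand: x*(p_x,p_y,I) = 0.5·I/p_x and y* = 0.5·I/p_y.
At p_x=9.8, p_y=10, I=372: x* = 0.5·372/9.8 = 18.9796.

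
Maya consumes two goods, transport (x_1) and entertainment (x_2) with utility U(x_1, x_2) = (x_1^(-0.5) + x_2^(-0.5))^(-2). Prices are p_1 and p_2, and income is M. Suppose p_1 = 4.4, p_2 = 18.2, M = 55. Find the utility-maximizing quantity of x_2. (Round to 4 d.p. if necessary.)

From the CES first-order condition, (x_2/x_1)^(1.5) = p_1/p_2.
Solve for the ratio: x_2/x_1 = [p_1/p_2]^(2/3).
With the ratio pinned down, the budget gives x_1* = M/(p_1 + p_2·(x_2/x_1)) and x_2* = (x_2/x_1)·x_1*.
Numerically x_2/x_1 = 0.38808, so x_1* = 55/(4.4 + 18.2·0.38808) = 4.798 and x_2* = 0.38808·4.798 = 1.862.

x_2* = 1.862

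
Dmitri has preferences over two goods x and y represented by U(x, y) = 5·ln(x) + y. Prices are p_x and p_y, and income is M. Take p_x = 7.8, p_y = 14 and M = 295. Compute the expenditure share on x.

share on x = 0.2373

So x*(p_x,p_y) = 5·p_y/p_x, independent of income; and y* = (M − 5·p_y)/p_y.
At the given prices: x* = 5·14/7.8 = 8.9744, and y* = 16.0714.
Expenditure on x: 7.8·8.9744 = 70; share = 0.2373.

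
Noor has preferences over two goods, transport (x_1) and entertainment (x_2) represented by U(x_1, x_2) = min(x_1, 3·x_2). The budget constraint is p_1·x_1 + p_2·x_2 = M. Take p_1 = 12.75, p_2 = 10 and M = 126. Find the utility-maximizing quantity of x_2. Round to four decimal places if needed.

With perfect complements, no substitution: consume in ratio x_1:x_2 = 3:1.
Budget: p_1·x_1 + p_2·(1/3)·x_1 = M, so (3·p_1 + p_2)·x_1 = 3·M.
Demand: x_1*(p_1,p_2,M) = 3·M/(3·p_1 + p_2), x_2* = M/(3·p_1 + p_2).
Here 3·12.75 + 10 = 48.25, giving x_2* = 2.6114.

x_2* = 2.6114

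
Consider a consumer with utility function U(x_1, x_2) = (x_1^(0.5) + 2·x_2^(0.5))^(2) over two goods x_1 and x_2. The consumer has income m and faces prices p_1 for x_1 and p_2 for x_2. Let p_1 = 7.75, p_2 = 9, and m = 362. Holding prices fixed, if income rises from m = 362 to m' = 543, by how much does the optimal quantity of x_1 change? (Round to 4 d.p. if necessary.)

From the CES first-order condition, (1/2)·(x_2/x_1)^(0.5) = p_1/p_2.
Hence x_2/x_1 = (2·p_1/p_2)^(1/(0.5)), i.e. raised to the 2 power.
With the ratio pinned down, the budget gives x_1* = m/(p_1 + p_2·(x_2/x_1)) and x_2* = (x_2/x_1)·x_1*.
Numerically x_2/x_1 = 2.966049, so x_1* = 362/(7.75 + 9·2.966049) = 10.5097.
At m' = 543: x_1* = 15.7645. Change: 15.7645 − 10.5097 = 5.2548.

Δx_1* = 5.2548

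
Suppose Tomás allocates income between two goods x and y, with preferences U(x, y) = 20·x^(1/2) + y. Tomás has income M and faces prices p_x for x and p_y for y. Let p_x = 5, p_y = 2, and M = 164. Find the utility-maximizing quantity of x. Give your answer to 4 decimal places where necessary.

MU_x = 10/√x, MU_y = 1. Tangency: 10/√x = p_x/p_y.
Solve: √x = 10·p_y/p_x, so x*(p_x,p_y) = (10·p_y/p_x)², and y* = (M − p_x·x*)/p_y.
Plugging in: x* = (10·2/5)² = 16.

x* = 16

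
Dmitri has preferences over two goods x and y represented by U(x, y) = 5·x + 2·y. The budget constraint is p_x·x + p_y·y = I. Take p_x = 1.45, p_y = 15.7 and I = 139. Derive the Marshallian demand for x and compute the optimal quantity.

x* = 95.8621

x gives more utility per dollar, so spend all income on x: x* = I/p_x, y* = 0.
Numerically: x* = 95.8621, y* = 0.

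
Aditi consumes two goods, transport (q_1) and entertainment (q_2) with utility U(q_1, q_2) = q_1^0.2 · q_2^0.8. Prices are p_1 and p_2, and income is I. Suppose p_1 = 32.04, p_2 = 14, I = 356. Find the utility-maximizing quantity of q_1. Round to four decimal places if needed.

MU_q_1/MU_q_2 = (0.2·q_2)/(0.8·q_1); tangency sets this equal to p_1/p_2.
Rearranging, p_2·q_2 = 4·p_1·q_1. Substituting into the budget gives p_1·q_1·(1 + 4) = I.
Demand: q_1*(p_1,p_2,I) = 0.2·I/p_1 and q_2* = 0.8·I/p_2.
At p_1=32.04, p_2=14, I=356: q_1* = 0.2·356/32.04 = 2.2222.

q_1* = 2.2222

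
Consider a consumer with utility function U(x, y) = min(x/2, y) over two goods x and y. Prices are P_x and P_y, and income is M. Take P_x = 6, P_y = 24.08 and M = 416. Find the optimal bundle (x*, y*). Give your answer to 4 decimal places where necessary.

x* = 23.0599, y* = 11.5299

Here 2·6 + 24.08 = 36.08, giving x* = 23.0599 and y* = 11.5299.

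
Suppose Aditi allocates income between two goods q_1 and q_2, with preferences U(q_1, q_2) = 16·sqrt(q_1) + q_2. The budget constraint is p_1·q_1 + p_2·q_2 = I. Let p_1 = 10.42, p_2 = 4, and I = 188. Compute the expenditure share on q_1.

share on q_1 = 0.5227

Thus q_1* = (8·p_2/p_1)² — independent of I — with the rest of income spent on q_2.
Plugging in: q_1* = (8·4/10.42)² = 9.4311, q_2* = 22.4319.
Expenditure on q_1: 10.42·9.4311 = 98.2726; share = 0.5227.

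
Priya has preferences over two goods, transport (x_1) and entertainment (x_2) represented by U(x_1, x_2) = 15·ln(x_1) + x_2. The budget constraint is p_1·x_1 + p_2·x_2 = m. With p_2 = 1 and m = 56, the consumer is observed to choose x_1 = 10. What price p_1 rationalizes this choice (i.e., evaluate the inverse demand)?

p_1 = 1.5

MU_x_1 = 15/x_1, MU_x_2 = 1. Tangency: 15/x_1 = p_1/p_2.
So x_1*(p_1,p_2) = 15·p_2/p_1, independent of income; and x_2* = (m − 15·p_2)/p_2.
Set x_1* = 10 in the demand function and solve for p_1: p_1 = 1.5.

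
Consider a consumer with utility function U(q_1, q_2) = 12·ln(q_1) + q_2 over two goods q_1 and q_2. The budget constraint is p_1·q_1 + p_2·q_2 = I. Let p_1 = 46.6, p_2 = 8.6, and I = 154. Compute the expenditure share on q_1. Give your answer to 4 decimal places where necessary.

MU_q_1 = 12/q_1, MU_q_2 = 1. Tangency: 12/q_1 = p_1/p_2.
So q_1*(p_1,p_2) = 12·p_2/p_1, independent of income; and q_2* = (I − 12·p_2)/p_2.
At the given prices: q_1* = 12·8.6/46.6 = 2.2146, and q_2* = 5.907.
Expenditure on q_1: 46.6·2.2146 = 103.2; share = 0.6701.

share on q_1 = 0.6701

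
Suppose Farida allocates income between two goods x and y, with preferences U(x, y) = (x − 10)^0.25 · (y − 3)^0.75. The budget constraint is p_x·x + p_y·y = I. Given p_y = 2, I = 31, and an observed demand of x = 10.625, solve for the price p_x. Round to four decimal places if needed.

p_x = 2

Let x' = x−10, y' = y−3. MRS = (1/3)·y'/x' = p_x/p_y.
After buying the subsistence bundle (10, 3), a share 0.25 of the remaining income goes to x: x* = 10 + 0.25·(I − 10p_x − 3p_y)/p_x.
Set x* = 10.625 in the demand function and solve for p_x: p_x = 2.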